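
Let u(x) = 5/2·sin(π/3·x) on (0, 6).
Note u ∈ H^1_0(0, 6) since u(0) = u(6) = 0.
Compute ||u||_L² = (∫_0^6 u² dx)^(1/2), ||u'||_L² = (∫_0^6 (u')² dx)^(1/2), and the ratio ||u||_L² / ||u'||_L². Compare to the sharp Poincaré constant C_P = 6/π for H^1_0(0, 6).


||u||_L² / ||u'||_L² = 3/π < C_P = 6/π.

u(x) = 5/2·sin(π/3·x), so u'(x) = 5*π*cos(π*x/3)/6.
Writing u(x) = A·sin(kπx/L) with A = 5/2 and k = 2, use ∫_0^L sin²(kπx/L) dx = L/2 and ∫_0^L cos²(kπx/L) dx = L/2.
u² = 25/4·sin²(π/3·x) and (u')² = 25*π^2/36·cos²(π/3·x), and each of sin², cos² integrates to L/2 = 3 over (0, 6).
∫_0^6 u² dx = 75/4, so ||u||_L² = 5*sqrt(3)/2.
∫_0^6 (u')² dx = 25*π^2/12, so ||u'||_L² = 5*sqrt(3)*π/6.
Ratio ||u||_L² / ||u'||_L² = 3/π.
Sharp Poincaré constant on H^1_0(0, 6) is C_P = L/π = 6/π, achieved by sin(π/6·x).
This is the k = 2 harmonic; the ratio L/(kπ) is strictly less than C_P = L/π, consistent with the sharp inequality ||u||_L² ≤ C_P ||u'||_L².


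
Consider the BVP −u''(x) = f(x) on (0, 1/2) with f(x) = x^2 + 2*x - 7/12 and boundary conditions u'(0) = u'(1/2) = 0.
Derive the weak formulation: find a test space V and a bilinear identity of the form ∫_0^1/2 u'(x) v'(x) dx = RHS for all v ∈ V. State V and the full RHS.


V = H^1(0, 1/2) (no boundary constraint on v; u is determined up to an additive constant); weak form: ∫_0^1/2 u'v' dx = ∫_0^1/2 (x^2 + 2*x - 7/12) v dx for all v ∈ V.

Multiply both sides by a test function v and integrate from 0 to 1/2:
  ∫_0^1/2 −u''(x) v(x) dx = ∫_0^1/2 f(x) v(x) dx.
Integrate the LHS by parts once:
  ∫_0^1/2 −u'' v dx = −[u'(x) v(x)]_0^1/2 + ∫_0^1/2 u'(x) v'(x) dx.
Thus ∫_0^1/2 u'(x) v'(x) dx = ∫_0^1/2 f(x) v(x) dx + [u'(x) v(x)]_0^1/2.
Choose V so that boundary terms are either known or forced to vanish.
u has homogeneous Neumann: u'(0) = u'(1/2) = 0. So [u' v]_0^1/2 = 0·v(1/2) − 0·v(0) = 0 for any v; take V = H^1(0, 1/2).
Weak formulation: find u (satisfying any essential BC) such that ∫_0^1/2 u'(x) v'(x) dx = ∫_0^1/2 f v dx for all v ∈ V (homogeneous Neumann, so boundary terms vanish).
Substituting f(x) = x^2 + 2*x - 7/12, the right-hand side is ∫_0^1/2 (x^2 + 2*x - 7/12) v dx.
Compatibility check (pure Neumann): taking v ≡ 1 ∈ V gives 0 = ∫_0^1/2 f dx + (0) − (0), i.e. ∫_0^1/2 f dx must equal u'(0) − u'(1/2) = 0. Indeed ∫_0^1/2 (x^2 + 2*x - 7/12) dx = 0, so the data are compatible. The solution is then unique only up to an additive constant (fix it e.g. by requiring ∫_0^1/2 u dx = 0).


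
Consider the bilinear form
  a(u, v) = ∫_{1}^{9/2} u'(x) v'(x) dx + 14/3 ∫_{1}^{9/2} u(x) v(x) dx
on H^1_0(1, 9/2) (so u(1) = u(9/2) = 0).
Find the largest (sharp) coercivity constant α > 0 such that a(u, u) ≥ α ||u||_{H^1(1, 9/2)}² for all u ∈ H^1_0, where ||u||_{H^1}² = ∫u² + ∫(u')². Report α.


α = 1

Coercivity of a(·,·) on H^1_0(1, 9/2) means a(u, u) ≥ α ||u||_{H^1}² for every u ∈ H^1_0.
The interval has length L = 7/2, and Poincaré/coercivity depend only on L. Here a(u, u) = ∫(u')² + (14/3)·∫u².
Here c = 14/3 ≥ 1, so a(u,u) = ∫(u')² + c∫u² ≥ ∫(u')² + ∫u² = ||u||_{H^1}², i.e. α = 1 works. No larger α is possible: a(u,u) ≥ α||u||_{H^1}² means (1−α)∫(u')² ≥ (α−c)∫u², and for the modes u_n = sin(nπ(x−x₀)/L) (x₀ the left endpoint) one has ∫u_n²/∫(u_n')² = (L/(nπ))² → 0, so a(u_n,u_n)/||u_n||_{H^1}² → 1. Hence the optimal constant is α = 1.
Therefore α = 1.


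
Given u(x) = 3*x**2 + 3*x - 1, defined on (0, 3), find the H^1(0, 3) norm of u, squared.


||u||_{H^1}^2 = 13179/10

The H^1 norm (squared) on an interval (0, L) is
  ||u||_{H^1}^2 = ∫_0^L u(x)^2 dx + ∫_0^L u'(x)^2 dx.
Compute u'(x) = 6*x + 3.
Then u(x)^2 = 9*x**4 + 18*x**3 + 3*x**2 - 6*x + 1 and u'(x)^2 = 36*x**2 + 36*x + 9.
Integrate each monomial from 0 to 3 using ∫_0^3 c·x^n dx = c·3^(n+1)/(n+1):
  ∫_0^3 u(x)^2 dx = ∫_0^3 (9*x^4 + 18*x^3 + 3*x^2 - 6*x + 1) dx. Term by term:
    ∫_0^3 9*x^4 dx = 2187/5;  ∫_0^3 18*x^3 dx = 729/2;  ∫_0^3 3*x^2 dx = 27;
    ∫_0^3 -6*x dx = -27;  ∫_0^3 1 dx = 3.
  Sum: 2187/5 + 729/2 + 27 − 27 + 3 = 8049/10.
  ∫_0^3 u'(x)^2 dx = ∫_0^3 (36*x^2 + 36*x + 9) dx. Term by term:
    ∫_0^3 36*x^2 dx = 324;  ∫_0^3 36*x dx = 162;  ∫_0^3 9 dx = 27.
  Sum: 324 + 162 + 27 = 513.
Adding: ||u||_{H^1}^2 = 8049/10 + 513 = 13179/10.


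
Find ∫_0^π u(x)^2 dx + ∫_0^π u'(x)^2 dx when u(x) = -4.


||u||_{H^1(0,π)}^2 = 16*π

u'(x) = 0.
Expand u² and (u')² and integrate term by term on (0, π), using: for integers n ≥ 1, ∫_0^π sin²(nx) dx = ∫_0^π cos²(nx) dx = π/2; for n ≠ n', ∫_0^π sin(nx)sin(n'x) dx = ∫_0^π cos(nx)cos(n'x) dx = 0; and by product-to-sum, ∫_0^π sin(nx)cos(n'x) dx = ½∫_0^π [sin((n+n')x) + sin((n−n')x)] dx, which is 0 when n+n' is even and 2n/(n²−n'²) when n+n' is odd (it need not vanish on (0, π)). For the constant mode: ∫_0^π 1 dx = π, ∫_0^π cos(nx) dx = 0, ∫_0^π sin(nx) dx = (1−(−1)^n)/n.
  u² squared terms: (-4)²·∫1 dx = 16·π = 16*π.
  So ∫_0^π u² dx = 16*π.
  u' ≡ 0, so ∫_0^π (u')² dx = 0.
||u||_{H^1}^2 = (16*π) + (0) = 16*π.


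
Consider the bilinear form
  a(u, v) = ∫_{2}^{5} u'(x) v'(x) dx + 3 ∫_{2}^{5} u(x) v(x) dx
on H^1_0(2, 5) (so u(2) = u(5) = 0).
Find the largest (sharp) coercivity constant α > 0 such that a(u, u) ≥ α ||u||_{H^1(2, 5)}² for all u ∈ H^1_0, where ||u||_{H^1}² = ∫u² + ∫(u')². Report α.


α = 1

Coercivity of a(·,·) on H^1_0(2, 5) means a(u, u) ≥ α ||u||_{H^1}² for every u ∈ H^1_0.
The interval has length L = 3, and Poincaré/coercivity depend only on L. Here a(u, u) = ∫(u')² + (3)·∫u².
Here c = 3 ≥ 1, so a(u,u) = ∫(u')² + c∫u² ≥ ∫(u')² + ∫u² = ||u||_{H^1}², i.e. α = 1 works. No larger α is possible: a(u,u) ≥ α||u||_{H^1}² means (1−α)∫(u')² ≥ (α−c)∫u², and for the modes u_n = sin(nπ(x−x₀)/L) (x₀ the left endpoint) one has ∫u_n²/∫(u_n')² = (L/(nπ))² → 0, so a(u_n,u_n)/||u_n||_{H^1}² → 1. Hence the optimal constant is α = 1.
Therefore α = 1.


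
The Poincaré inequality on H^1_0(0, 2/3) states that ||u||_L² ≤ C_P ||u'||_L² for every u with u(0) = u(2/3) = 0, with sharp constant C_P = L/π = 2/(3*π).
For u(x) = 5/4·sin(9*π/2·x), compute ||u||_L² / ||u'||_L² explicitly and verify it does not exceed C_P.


||u||_L² / ||u'||_L² = 2/(9*π) < C_P = 2/(3*π).

u(x) = 5/4·sin(9*π/2·x), so u'(x) = 45*π*cos(9*π*x/2)/8.
Writing u(x) = A·sin(kπx/L) with A = 5/4 and k = 3, use ∫_0^L sin²(kπx/L) dx = L/2 and ∫_0^L cos²(kπx/L) dx = L/2.
u² = 25/16·sin²(9*π/2·x) and (u')² = 2025*π^2/64·cos²(9*π/2·x), and each of sin², cos² integrates to L/2 = 1/3 over (0, 2/3).
∫_0^2/3 u² dx = 25/48, so ||u||_L² = 5*sqrt(3)/12.
∫_0^2/3 (u')² dx = 675*π^2/64, so ||u'||_L² = 15*sqrt(3)*π/8.
Ratio ||u||_L² / ||u'||_L² = 2/(9*π).
Sharp Poincaré constant on H^1_0(0, 2/3) is C_P = L/π = 2/(3*π), achieved by sin(3*π/2·x).
This is the k = 3 harmonic; the ratio L/(kπ) is strictly less than C_P = L/π, consistent with the sharp inequality ||u||_L² ≤ C_P ||u'||_L².


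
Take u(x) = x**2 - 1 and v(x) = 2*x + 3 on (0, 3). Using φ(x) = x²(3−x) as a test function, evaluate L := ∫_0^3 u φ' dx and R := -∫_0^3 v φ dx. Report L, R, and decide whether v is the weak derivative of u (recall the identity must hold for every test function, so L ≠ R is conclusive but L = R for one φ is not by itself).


LHS = -243/10, RHS = -891/20. No, v is not the weak derivative of u.

u(x) = x**2 - 1, classical derivative u'(x) = 2*x.
φ(x) = x²(3−x), so φ'(x) = 3*x*(2 - x).
Note φ(0) = φ(3) = 0, so the boundary term u·φ vanishes.
LHS = ∫_0^3 u(x) φ'(x) dx = ∫_0^3 (-3*x^4 + 6*x^3 + 3*x^2 - 6*x) dx. Term by term:
  ∫_0^3 -3*x^4 dx = -729/5;  ∫_0^3 6*x^3 dx = 243/2;  ∫_0^3 3*x^2 dx = 27;
  ∫_0^3 -6*x dx = -27.
Sum: -729/5 + 243/2 + 27 − 27 = -243/10.
So LHS = -243/10.
∫_0^3 v(x) φ(x) dx = ∫_0^3 (-2*x^4 + 3*x^3 + 9*x^2) dx. Term by term:
  ∫_0^3 -2*x^4 dx = -486/5;  ∫_0^3 3*x^3 dx = 243/4;  ∫_0^3 9*x^2 dx = 81.
Sum: -486/5 + 243/4 + 81 = 891/20.
So RHS = -∫_0^3 v(x) φ(x) dx = -891/20.
LHS − RHS = 81/4 ≠ 0, so the identity fails.
(For a valid weak derivative the identity must hold for EVERY test function, in particular this one. The failure shows v is NOT the weak derivative of u.)
Correct weak derivative would be u'(x) = 2*x.


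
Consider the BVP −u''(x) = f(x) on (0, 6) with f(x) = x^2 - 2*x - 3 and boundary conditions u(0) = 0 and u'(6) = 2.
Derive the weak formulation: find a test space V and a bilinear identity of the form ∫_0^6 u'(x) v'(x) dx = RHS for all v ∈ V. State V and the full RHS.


V = {v ∈ H^1(0, 6) : v(0) = 0} (test functions vanish at x = 0 where u is specified); weak form: ∫_0^6 u'v' dx = ∫_0^6 (x^2 - 2*x - 3) v dx + 2·v(6) for all v ∈ V.

Multiply both sides by a test function v and integrate from 0 to 6:
  ∫_0^6 −u''(x) v(x) dx = ∫_0^6 f(x) v(x) dx.
Integrate the LHS by parts once:
  ∫_0^6 −u'' v dx = −[u'(x) v(x)]_0^6 + ∫_0^6 u'(x) v'(x) dx.
Thus ∫_0^6 u'(x) v'(x) dx = ∫_0^6 f(x) v(x) dx + [u'(x) v(x)]_0^6.
Choose V so that boundary terms are either known or forced to vanish.
Mixed BC: u(0) = 0 (Dirichlet) and u'(6) = 2 (Neumann). Define V = {v ∈ H^1(0, 6) : v(0) = 0}. Then [u' v]_0^6 = u'(6)·v(6) − u'(0)·0 = 2·v(6).
Weak formulation: find u (satisfying any essential BC) such that ∫_0^6 u'(x) v'(x) dx = ∫_0^6 f v dx + 2·v(6) for all v ∈ V (Dirichlet at 0 absorbed into V; Neumann datum at x = 6 contributes the boundary term).
Substituting f(x) = x^2 - 2*x - 3, the right-hand side is ∫_0^6 (x^2 - 2*x - 3) v dx + 2·v(6).


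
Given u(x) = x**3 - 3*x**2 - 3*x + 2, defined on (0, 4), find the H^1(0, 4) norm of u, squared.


||u||_{H^1}^2 = 12956/35

The H^1 norm (squared) on an interval (0, L) is
  ||u||_{H^1}^2 = ∫_0^L u(x)^2 dx + ∫_0^L u'(x)^2 dx.
Compute u'(x) = 3*x**2 - 6*x - 3.
Then u(x)^2 = x**6 - 6*x**5 + 3*x**4 + 22*x**3 - 3*x**2 - 12*x + 4 and u'(x)^2 = 9*x**4 - 36*x**3 + 18*x**2 + 36*x + 9.
Integrate each monomial from 0 to 4 using ∫_0^4 c·x^n dx = c·4^(n+1)/(n+1):
  ∫_0^4 u(x)^2 dx = ∫_0^4 (x^6 - 6*x^5 + 3*x^4 + 22*x^3 - 3*x^2 - 12*x + 4) dx. Term by term:
    ∫_0^4 x^6 dx = 16384/7;  ∫_0^4 -6*x^5 dx = -4096;  ∫_0^4 3*x^4 dx = 3072/5;
    ∫_0^4 22*x^3 dx = 1408;  ∫_0^4 -3*x^2 dx = -64;  ∫_0^4 -12*x dx = -96;
    ∫_0^4 4 dx = 16.
  Sum: 16384/7 − 4096 + 3072/5 + 1408 − 64 − 96 + 16 = 4304/35.
  ∫_0^4 u'(x)^2 dx = ∫_0^4 (9*x^4 - 36*x^3 + 18*x^2 + 36*x + 9) dx. Term by term:
    ∫_0^4 9*x^4 dx = 9216/5;  ∫_0^4 -36*x^3 dx = -2304;  ∫_0^4 18*x^2 dx = 384;
    ∫_0^4 36*x dx = 288;  ∫_0^4 9 dx = 36.
  Sum: 9216/5 − 2304 + 384 + 288 + 36 = 1236/5.
Adding: ||u||_{H^1}^2 = 4304/35 + 1236/5 = 12956/35.


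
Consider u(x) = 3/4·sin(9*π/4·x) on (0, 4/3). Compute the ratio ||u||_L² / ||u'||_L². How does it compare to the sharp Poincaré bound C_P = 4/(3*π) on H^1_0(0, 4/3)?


||u||_L² / ||u'||_L² = 4/(9*π) < C_P = 4/(3*π).

u(x) = 3/4·sin(9*π/4·x), so u'(x) = 27*π*cos(9*π*x/4)/16.
Writing u(x) = A·sin(kπx/L) with A = 3/4 and k = 3, use ∫_0^L sin²(kπx/L) dx = L/2 and ∫_0^L cos²(kπx/L) dx = L/2.
u² = 9/16·sin²(9*π/4·x) and (u')² = 729*π^2/256·cos²(9*π/4·x), and each of sin², cos² integrates to L/2 = 2/3 over (0, 4/3).
∫_0^4/3 u² dx = 3/8, so ||u||_L² = sqrt(6)/4.
∫_0^4/3 (u')² dx = 243*π^2/128, so ||u'||_L² = 9*sqrt(6)*π/16.
Ratio ||u||_L² / ||u'||_L² = 4/(9*π).
Sharp Poincaré constant on H^1_0(0, 4/3) is C_P = L/π = 4/(3*π), achieved by sin(3*π/4·x).
This is the k = 3 harmonic; the ratio L/(kπ) is strictly less than C_P = L/π, consistent with the sharp inequality ||u||_L² ≤ C_P ||u'||_L².


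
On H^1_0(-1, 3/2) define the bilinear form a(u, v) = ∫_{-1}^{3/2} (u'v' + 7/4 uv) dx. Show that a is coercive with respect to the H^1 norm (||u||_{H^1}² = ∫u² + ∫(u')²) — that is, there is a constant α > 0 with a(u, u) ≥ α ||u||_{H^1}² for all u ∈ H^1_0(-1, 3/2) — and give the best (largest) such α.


α = 1

Coercivity of a(·,·) on H^1_0(-1, 3/2) means a(u, u) ≥ α ||u||_{H^1}² for every u ∈ H^1_0.
The interval has length L = 5/2, and Poincaré/coercivity depend only on L. Here a(u, u) = ∫(u')² + (7/4)·∫u².
Here c = 7/4 ≥ 1, so a(u,u) = ∫(u')² + c∫u² ≥ ∫(u')² + ∫u² = ||u||_{H^1}², i.e. α = 1 works. No larger α is possible: a(u,u) ≥ α||u||_{H^1}² means (1−α)∫(u')² ≥ (α−c)∫u², and for the modes u_n = sin(nπ(x−x₀)/L) (x₀ the left endpoint) one has ∫u_n²/∫(u_n')² = (L/(nπ))² → 0, so a(u_n,u_n)/||u_n||_{H^1}² → 1. Hence the optimal constant is α = 1.
Therefore α = 1.


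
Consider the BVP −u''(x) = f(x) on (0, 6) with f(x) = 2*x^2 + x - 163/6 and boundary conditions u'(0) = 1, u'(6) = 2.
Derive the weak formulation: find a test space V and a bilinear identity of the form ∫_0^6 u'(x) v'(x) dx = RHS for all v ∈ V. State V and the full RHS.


V = H^1(0, 6) (v unrestricted at boundary; u is determined up to an additive constant); weak form: ∫_0^6 u'v' dx = ∫_0^6 (2*x^2 + x - 163/6) v dx + 2·v(6) − v(0) for all v ∈ V.

Multiply both sides by a test function v and integrate from 0 to 6:
  ∫_0^6 −u''(x) v(x) dx = ∫_0^6 f(x) v(x) dx.
Integrate the LHS by parts once:
  ∫_0^6 −u'' v dx = −[u'(x) v(x)]_0^6 + ∫_0^6 u'(x) v'(x) dx.
Thus ∫_0^6 u'(x) v'(x) dx = ∫_0^6 f(x) v(x) dx + [u'(x) v(x)]_0^6.
Choose V so that boundary terms are either known or forced to vanish.
u has inhomogeneous Neumann u'(0) = 1, u'(6) = 2. [u' v]_0^6 = (2)·v(6) − (1)·v(0) = 2·v(6) − v(0). Take V = H^1(0, 6); boundary term becomes part of RHS.
Weak formulation: find u (satisfying any essential BC) such that ∫_0^6 u'(x) v'(x) dx = ∫_0^6 f v dx + 2·v(6) − v(0) for all v ∈ V (Neumann data are natural BCs: they enter the RHS as boundary terms).
Substituting f(x) = 2*x^2 + x - 163/6, the right-hand side is ∫_0^6 (2*x^2 + x - 163/6) v dx + 2·v(6) − v(0).
Compatibility check (pure Neumann): taking v ≡ 1 ∈ V gives 0 = ∫_0^6 f dx + (2) − (1), i.e. ∫_0^6 f dx must equal u'(0) − u'(6) = -1. Indeed ∫_0^6 (2*x^2 + x - 163/6) dx = -1, so the data are compatible. The solution is then unique only up to an additive constant (fix it e.g. by requiring ∫_0^6 u dx = 0).


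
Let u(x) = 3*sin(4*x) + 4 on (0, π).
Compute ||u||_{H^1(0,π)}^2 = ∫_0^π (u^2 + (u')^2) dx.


||u||_{H^1(0,π)}^2 = 185*π/2

u'(x) = 12*cos(4*x).
Expand u² and (u')² and integrate term by term on (0, π), using: for integers n ≥ 1, ∫_0^π sin²(nx) dx = ∫_0^π cos²(nx) dx = π/2; for n ≠ n', ∫_0^π sin(nx)sin(n'x) dx = ∫_0^π cos(nx)cos(n'x) dx = 0; and by product-to-sum, ∫_0^π sin(nx)cos(n'x) dx = ½∫_0^π [sin((n+n')x) + sin((n−n')x)] dx, which is 0 when n+n' is even and 2n/(n²−n'²) when n+n' is odd (it need not vanish on (0, π)). For the constant mode: ∫_0^π 1 dx = π, ∫_0^π cos(nx) dx = 0, ∫_0^π sin(nx) dx = (1−(−1)^n)/n.
  u² squared terms: (4)²·∫1 dx = 16·π = 16*π;  (3)²·∫sin(4x)² dx = 9·π/2 = 9*π/2.
  u² cross terms: 2·(4)·(3)·∫1·sin(4x) dx = 24·(0) = 0.
  So ∫_0^π u² dx = 16*π + 9*π/2 + 0 = 41*π/2.
  (u')² squared terms: (12)²·∫cos(4x)² dx = 144·π/2 = 72*π.
  So ∫_0^π (u')² dx = 72*π.
||u||_{H^1}^2 = (41*π/2) + (72*π) = 185*π/2.


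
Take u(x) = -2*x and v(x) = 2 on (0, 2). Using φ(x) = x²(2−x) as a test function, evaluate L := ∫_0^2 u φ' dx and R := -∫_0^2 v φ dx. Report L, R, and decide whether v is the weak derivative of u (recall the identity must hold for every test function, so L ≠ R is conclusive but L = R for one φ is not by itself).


LHS = 8/3, RHS = -8/3. No, v is not the weak derivative of u.

u(x) = -2*x, classical derivative u'(x) = -2.
φ(x) = x²(2−x), so φ'(x) = x*(4 - 3*x).
Note φ(0) = φ(2) = 0, so the boundary term u·φ vanishes.
LHS = ∫_0^2 u(x) φ'(x) dx = ∫_0^2 (6*x^3 - 8*x^2) dx. Term by term:
  ∫_0^2 6*x^3 dx = 24;  ∫_0^2 -8*x^2 dx = -64/3.
Sum: 24 − 64/3 = 8/3.
So LHS = 8/3.
∫_0^2 v(x) φ(x) dx = ∫_0^2 (-2*x^3 + 4*x^2) dx. Term by term:
  ∫_0^2 -2*x^3 dx = -8;  ∫_0^2 4*x^2 dx = 32/3.
Sum: -8 + 32/3 = 8/3.
So RHS = -∫_0^2 v(x) φ(x) dx = -8/3.
LHS − RHS = 16/3 ≠ 0, so the identity fails.
(For a valid weak derivative the identity must hold for EVERY test function, in particular this one. The failure shows v is NOT the weak derivative of u.)
Correct weak derivative would be u'(x) = -2.


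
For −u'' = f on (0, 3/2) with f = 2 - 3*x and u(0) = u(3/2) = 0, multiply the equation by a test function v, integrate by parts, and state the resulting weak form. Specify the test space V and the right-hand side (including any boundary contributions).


V = H^1_0(0, 3/2) (so v(0) = v(3/2) = 0); weak form: ∫_0^3/2 u'v' dx = ∫_0^3/2 (2 - 3*x) v dx for all v ∈ V.

Multiply both sides by a test function v and integrate from 0 to 3/2:
  ∫_0^3/2 −u''(x) v(x) dx = ∫_0^3/2 f(x) v(x) dx.
Integrate the LHS by parts once:
  ∫_0^3/2 −u'' v dx = −[u'(x) v(x)]_0^3/2 + ∫_0^3/2 u'(x) v'(x) dx.
Thus ∫_0^3/2 u'(x) v'(x) dx = ∫_0^3/2 f(x) v(x) dx + [u'(x) v(x)]_0^3/2.
Choose V so that boundary terms are either known or forced to vanish.
u is Dirichlet: u(0) = u(3/2) = 0. Let V = H^1_0(0, 3/2); then v(0) = v(3/2) = 0, and [u' v]_0^3/2 = 0.
Weak formulation: find u (satisfying any essential BC) such that ∫_0^3/2 u'(x) v'(x) dx = ∫_0^3/2 f v dx for all v ∈ V.
Substituting f(x) = 2 - 3*x, the right-hand side is ∫_0^3/2 (2 - 3*x) v dx.


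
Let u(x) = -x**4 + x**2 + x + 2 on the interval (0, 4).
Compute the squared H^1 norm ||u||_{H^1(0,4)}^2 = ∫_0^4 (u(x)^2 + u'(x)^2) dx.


||u||_{H^1}^2 = 2543876/45

The H^1 norm (squared) on an interval (0, L) is
  ||u||_{H^1}^2 = ∫_0^L u(x)^2 dx + ∫_0^L u'(x)^2 dx.
Compute u'(x) = -4*x**3 + 2*x + 1.
Then u(x)^2 = x**8 - 2*x**6 - 2*x**5 - 3*x**4 + 2*x**3 + 5*x**2 + 4*x + 4 and u'(x)^2 = 16*x**6 - 16*x**4 - 8*x**3 + 4*x**2 + 4*x + 1.
Integrate each monomial from 0 to 4 using ∫_0^4 c·x^n dx = c·4^(n+1)/(n+1):
  ∫_0^4 u(x)^2 dx = ∫_0^4 (x^8 - 2*x^6 - 2*x^5 - 3*x^4 + 2*x^3 + 5*x^2 + 4*x + 4) dx. Term by term:
    ∫_0^4 x^8 dx = 262144/9;  ∫_0^4 -2*x^6 dx = -32768/7;  ∫_0^4 -2*x^5 dx = -4096/3;
    ∫_0^4 -3*x^4 dx = -3072/5;  ∫_0^4 2*x^3 dx = 128;  ∫_0^4 5*x^2 dx = 320/3;
    ∫_0^4 4*x dx = 32;  ∫_0^4 4 dx = 16.
  Sum: 262144/9 − 32768/7 − 4096/3 − 3072/5 + 128 + 320/3 + 32 + 16 = 7165904/315.
  ∫_0^4 u'(x)^2 dx = ∫_0^4 (16*x^6 - 16*x^4 - 8*x^3 + 4*x^2 + 4*x + 1) dx. Term by term:
    ∫_0^4 16*x^6 dx = 262144/7;  ∫_0^4 -16*x^4 dx = -16384/5;  ∫_0^4 -8*x^3 dx = -512;
    ∫_0^4 4*x^2 dx = 256/3;  ∫_0^4 4*x dx = 32;  ∫_0^4 1 dx = 4.
  Sum: 262144/7 − 16384/5 − 512 + 256/3 + 32 + 4 = 3547076/105.
Adding: ||u||_{H^1}^2 = 7165904/315 + 3547076/105 = 2543876/45.


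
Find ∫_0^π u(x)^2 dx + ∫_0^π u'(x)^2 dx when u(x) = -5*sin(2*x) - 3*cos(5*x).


||u||_{H^1(0,π)}^2 = -1040/7 + 359*π/2

u'(x) = 15*sin(5*x) - 10*cos(2*x).
Expand u² and (u')² and integrate term by term on (0, π), using: for integers n ≥ 1, ∫_0^π sin²(nx) dx = ∫_0^π cos²(nx) dx = π/2; for n ≠ n', ∫_0^π sin(nx)sin(n'x) dx = ∫_0^π cos(nx)cos(n'x) dx = 0; and by product-to-sum, ∫_0^π sin(nx)cos(n'x) dx = ½∫_0^π [sin((n+n')x) + sin((n−n')x)] dx, which is 0 when n+n' is even and 2n/(n²−n'²) when n+n' is odd (it need not vanish on (0, π)).
  u² squared terms: (-5)²·∫sin(2x)² dx = 25·π/2 = 25*π/2;  (-3)²·∫cos(5x)² dx = 9·π/2 = 9*π/2.
  u² cross terms: 2·(-5)·(-3)·∫sin(2x)·cos(5x) dx = 30·(-4/21) = -40/7.
  So ∫_0^π u² dx = 25*π/2 + 9*π/2 − 40/7 = -40/7 + 17*π.
  (u')² squared terms: (-10)²·∫cos(2x)² dx = 100·π/2 = 50*π;  (15)²·∫sin(5x)² dx = 225·π/2 = 225*π/2.
  (u')² cross terms: 2·(-10)·(15)·∫cos(2x)·sin(5x) dx = -300·(10/21) = -1000/7.
  So ∫_0^π (u')² dx = 50*π + 225*π/2 − 1000/7 = -1000/7 + 325*π/2.
||u||_{H^1}^2 = (-40/7 + 17*π) + (-1000/7 + 325*π/2) = -1040/7 + 359*π/2.


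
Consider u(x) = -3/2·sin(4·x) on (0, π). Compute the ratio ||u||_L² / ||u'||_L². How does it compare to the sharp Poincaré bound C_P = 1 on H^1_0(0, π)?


||u||_L² / ||u'||_L² = 1/4 < C_P = 1.

u(x) = -3/2·sin(4·x), so u'(x) = -6*cos(4*x).
Writing u(x) = A·sin(kπx/L) with A = -3/2 and k = 4, use ∫_0^L sin²(kπx/L) dx = L/2 and ∫_0^L cos²(kπx/L) dx = L/2.
u² = 9/4·sin²(4·x) and (u')² = 36·cos²(4·x), and each of sin², cos² integrates to L/2 = π/2 over (0, π).
∫_0^π u² dx = 9*π/8, so ||u||_L² = 3*sqrt(2)*sqrt(π)/4.
∫_0^π (u')² dx = 18*π, so ||u'||_L² = 3*sqrt(2)*sqrt(π).
Ratio ||u||_L² / ||u'||_L² = 1/4.
Sharp Poincaré constant on H^1_0(0, π) is C_P = L/π = 1, achieved by sin(x).
This is the k = 4 harmonic; the ratio L/(kπ) is strictly less than C_P = L/π, consistent with the sharp inequality ||u||_L² ≤ C_P ||u'||_L².


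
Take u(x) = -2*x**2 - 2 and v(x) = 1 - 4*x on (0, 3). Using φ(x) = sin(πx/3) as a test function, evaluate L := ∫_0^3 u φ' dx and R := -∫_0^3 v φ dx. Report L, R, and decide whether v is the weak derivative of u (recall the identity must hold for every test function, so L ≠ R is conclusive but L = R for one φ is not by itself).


LHS = 36/π, RHS = 30/π. No, v is not the weak derivative of u.

u(x) = -2*x**2 - 2, classical derivative u'(x) = -4*x.
φ(x) = sin(πx/3), so φ'(x) = π*cos(π*x/3)/3.
Note φ(0) = φ(3) = 0, so the boundary term u·φ vanishes.
LHS = ∫_0^3 u(x) φ'(x) dx = ∫_0^3 (-2*π*x^2*cos(π*x/3)/3 - 2*π*cos(π*x/3)/3) dx. Term by term:
  ∫_0^3 -2*π*cos(π*x/3)/3 dx = 0;  ∫_0^3 -2*π*x^2*cos(π*x/3)/3 dx = 36/π.
Sum: 0 + 36/π = 36/π.
So LHS = 36/π.
∫_0^3 v(x) φ(x) dx = ∫_0^3 (-4*x*sin(π*x/3) + sin(π*x/3)) dx. Term by term:
  ∫_0^3 -4*x*sin(π*x/3) dx = -36/π;  ∫_0^3 sin(π*x/3) dx = 6/π.
Sum: -36/π + 6/π = -30/π.
So RHS = -∫_0^3 v(x) φ(x) dx = 30/π.
LHS − RHS = 6/π ≠ 0, so the identity fails.
(For a valid weak derivative the identity must hold for EVERY test function, in particular this one. The failure shows v is NOT the weak derivative of u.)
Correct weak derivative would be u'(x) = -4*x.


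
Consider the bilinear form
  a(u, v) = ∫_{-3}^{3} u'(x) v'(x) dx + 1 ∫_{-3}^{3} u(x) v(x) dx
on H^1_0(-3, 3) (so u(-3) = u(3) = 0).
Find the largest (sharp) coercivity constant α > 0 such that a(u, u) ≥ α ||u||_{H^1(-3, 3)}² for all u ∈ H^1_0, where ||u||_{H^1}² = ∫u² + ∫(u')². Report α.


α = 1

Coercivity of a(·,·) on H^1_0(-3, 3) means a(u, u) ≥ α ||u||_{H^1}² for every u ∈ H^1_0.
The interval has length L = 6, and Poincaré/coercivity depend only on L. Here a(u, u) = ∫(u')² + (1)·∫u².
Here c = 1 ≥ 1, so a(u,u) = ∫(u')² + c∫u² ≥ ∫(u')² + ∫u² = ||u||_{H^1}², i.e. α = 1 works. No larger α is possible: a(u,u) ≥ α||u||_{H^1}² means (1−α)∫(u')² ≥ (α−c)∫u², and for the modes u_n = sin(nπ(x−x₀)/L) (x₀ the left endpoint) one has ∫u_n²/∫(u_n')² = (L/(nπ))² → 0, so a(u_n,u_n)/||u_n||_{H^1}² → 1. Hence the optimal constant is α = 1.
Therefore α = 1.


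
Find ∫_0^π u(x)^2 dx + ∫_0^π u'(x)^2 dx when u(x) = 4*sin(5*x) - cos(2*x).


||u||_{H^1(0,π)}^2 = -400/21 + 421*π/2

u'(x) = 2*sin(2*x) + 20*cos(5*x).
Expand u² and (u')² and integrate term by term on (0, π), using: for integers n ≥ 1, ∫_0^π sin²(nx) dx = ∫_0^π cos²(nx) dx = π/2; for n ≠ n', ∫_0^π sin(nx)sin(n'x) dx = ∫_0^π cos(nx)cos(n'x) dx = 0; and by product-to-sum, ∫_0^π sin(nx)cos(n'x) dx = ½∫_0^π [sin((n+n')x) + sin((n−n')x)] dx, which is 0 when n+n' is even and 2n/(n²−n'²) when n+n' is odd (it need not vanish on (0, π)).
  u² squared terms: (-1)²·∫cos(2x)² dx = 1·π/2 = π/2;  (4)²·∫sin(5x)² dx = 16·π/2 = 8*π.
  u² cross terms: 2·(-1)·(4)·∫cos(2x)·sin(5x) dx = -8·(10/21) = -80/21.
  So ∫_0^π u² dx = π/2 + 8*π − 80/21 = -80/21 + 17*π/2.
  (u')² squared terms: (2)²·∫sin(2x)² dx = 4·π/2 = 2*π;  (20)²·∫cos(5x)² dx = 400·π/2 = 200*π.
  (u')² cross terms: 2·(2)·(20)·∫sin(2x)·cos(5x) dx = 80·(-4/21) = -320/21.
  So ∫_0^π (u')² dx = 2*π + 200*π − 320/21 = -320/21 + 202*π.
||u||_{H^1}^2 = (-80/21 + 17*π/2) + (-320/21 + 202*π) = -400/21 + 421*π/2.


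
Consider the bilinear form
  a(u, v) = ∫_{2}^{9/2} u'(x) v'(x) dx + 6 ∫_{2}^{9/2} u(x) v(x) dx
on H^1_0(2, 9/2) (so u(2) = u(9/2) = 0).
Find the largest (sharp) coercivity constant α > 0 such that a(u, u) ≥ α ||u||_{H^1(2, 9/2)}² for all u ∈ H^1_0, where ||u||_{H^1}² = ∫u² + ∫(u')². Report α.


α = 1

Coercivity of a(·,·) on H^1_0(2, 9/2) means a(u, u) ≥ α ||u||_{H^1}² for every u ∈ H^1_0.
The interval has length L = 5/2, and Poincaré/coercivity depend only on L. Here a(u, u) = ∫(u')² + (6)·∫u².
Here c = 6 ≥ 1, so a(u,u) = ∫(u')² + c∫u² ≥ ∫(u')² + ∫u² = ||u||_{H^1}², i.e. α = 1 works. No larger α is possible: a(u,u) ≥ α||u||_{H^1}² means (1−α)∫(u')² ≥ (α−c)∫u², and for the modes u_n = sin(nπ(x−x₀)/L) (x₀ the left endpoint) one has ∫u_n²/∫(u_n')² = (L/(nπ))² → 0, so a(u_n,u_n)/||u_n||_{H^1}² → 1. Hence the optimal constant is α = 1.
Therefore α = 1.


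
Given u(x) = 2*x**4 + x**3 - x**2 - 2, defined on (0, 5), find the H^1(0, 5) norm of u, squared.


||u||_{H^1}^2 = 232226395/126

The H^1 norm (squared) on an interval (0, L) is
  ||u||_{H^1}^2 = ∫_0^L u(x)^2 dx + ∫_0^L u'(x)^2 dx.
Compute u'(x) = 8*x**3 + 3*x**2 - 2*x.
Then u(x)^2 = 4*x**8 + 4*x**7 - 3*x**6 - 2*x**5 - 7*x**4 - 4*x**3 + 4*x**2 + 4 and u'(x)^2 = 64*x**6 + 48*x**5 - 23*x**4 - 12*x**3 + 4*x**2.
Integrate each monomial from 0 to 5 using ∫_0^5 c·x^n dx = c·5^(n+1)/(n+1):
  ∫_0^5 u(x)^2 dx = ∫_0^5 (4*x^8 + 4*x^7 - 3*x^6 - 2*x^5 - 7*x^4 - 4*x^3 + 4*x^2 + 4) dx. Term by term:
    ∫_0^5 4*x^8 dx = 7812500/9;  ∫_0^5 4*x^7 dx = 390625/2;  ∫_0^5 -3*x^6 dx = -234375/7;
    ∫_0^5 -2*x^5 dx = -15625/3;  ∫_0^5 -7*x^4 dx = -4375;  ∫_0^5 -4*x^3 dx = -625;
    ∫_0^5 4*x^2 dx = 500/3;  ∫_0^5 4 dx = 20.
  Sum: 7812500/9 + 390625/2 − 234375/7 − 15625/3 − 4375 − 625 + 500/3 + 20 = 128502895/126.
  ∫_0^5 u'(x)^2 dx = ∫_0^5 (64*x^6 + 48*x^5 - 23*x^4 - 12*x^3 + 4*x^2) dx. Term by term:
    ∫_0^5 64*x^6 dx = 5000000/7;  ∫_0^5 48*x^5 dx = 125000;  ∫_0^5 -23*x^4 dx = -14375;
    ∫_0^5 -12*x^3 dx = -1875;  ∫_0^5 4*x^2 dx = 500/3.
  Sum: 5000000/7 + 125000 − 14375 − 1875 + 500/3 = 17287250/21.
Adding: ||u||_{H^1}^2 = 128502895/126 + 17287250/21 = 232226395/126.


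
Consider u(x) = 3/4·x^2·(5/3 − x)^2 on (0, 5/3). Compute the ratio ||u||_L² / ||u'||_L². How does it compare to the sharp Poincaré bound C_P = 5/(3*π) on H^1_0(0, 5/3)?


||u||_L² / ||u'||_L² = 5*sqrt(3)/18 < C_P = 5/(3*π).

u(x) = 3/4·x^2·(5/3 − x)^2, so u'(x) = x*(3*x - 5)*(6*x - 5)/6.
u(x) = 3/4·x^2·(5/3 − x)^2 vanishes at x = 0 and x = 5/3, so u ∈ H^1_0(0, 5/3). Differentiate via the product rule and integrate the resulting polynomials term by term.
  ∫_0^5/3 u² dx = ∫_0^5/3 (9*x^8/16 - 15*x^7/4 + 75*x^6/8 - 125*x^5/12 + 625*x^4/144) dx. Term by term:
    ∫_0^5/3 9*x^8/16 dx = 1953125/314928;  ∫_0^5/3 -15*x^7/4 dx = -1953125/69984;  ∫_0^5/3 75*x^6/8 dx = 1953125/40824;
    ∫_0^5/3 -125*x^5/12 dx = -1953125/52488;  ∫_0^5/3 625*x^4/144 dx = 390625/34992.
  Sum: 1953125/314928 − 1953125/69984 + 1953125/40824 − 1953125/52488 + 390625/34992 = 390625/4408992.
  ∫_0^5/3 (u')² dx = ∫_0^5/3 (9*x^6 - 45*x^5 + 325*x^4/4 - 125*x^3/2 + 625*x^2/36) dx. Term by term:
    ∫_0^5/3 9*x^6 dx = 78125/1701;  ∫_0^5/3 -45*x^5 dx = -78125/486;  ∫_0^5/3 325*x^4/4 dx = 203125/972;
    ∫_0^5/3 -125*x^3/2 dx = -78125/648;  ∫_0^5/3 625*x^2/36 dx = 78125/2916.
  Sum: 78125/1701 − 78125/486 + 203125/972 − 78125/648 + 78125/2916 = 15625/40824.
∫_0^5/3 u² dx = 390625/4408992, so ||u||_L² = 625*sqrt(42)/13608.
∫_0^5/3 (u')² dx = 15625/40824, so ||u'||_L² = 125*sqrt(14)/756.
Ratio ||u||_L² / ||u'||_L² = 5*sqrt(3)/18.
Sharp Poincaré constant on H^1_0(0, 5/3) is C_P = L/π = 5/(3*π), achieved by sin(3*π/5·x).
A polynomial bump cannot attain the sharp Poincaré constant (only the first sine eigenfunction does), so the ratio is strictly less than C_P, consistent with ||u||_L² ≤ C_P ||u'||_L².


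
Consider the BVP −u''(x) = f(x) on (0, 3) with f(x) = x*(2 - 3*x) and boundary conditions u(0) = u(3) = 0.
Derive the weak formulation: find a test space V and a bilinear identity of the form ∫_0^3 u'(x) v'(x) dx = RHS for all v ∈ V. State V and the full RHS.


V = H^1_0(0, 3) (so v(0) = v(3) = 0); weak form: ∫_0^3 u'v' dx = ∫_0^3 (x*(2 - 3*x)) v dx for all v ∈ V.

Multiply both sides by a test function v and integrate from 0 to 3:
  ∫_0^3 −u''(x) v(x) dx = ∫_0^3 f(x) v(x) dx.
Integrate the LHS by parts once:
  ∫_0^3 −u'' v dx = −[u'(x) v(x)]_0^3 + ∫_0^3 u'(x) v'(x) dx.
Thus ∫_0^3 u'(x) v'(x) dx = ∫_0^3 f(x) v(x) dx + [u'(x) v(x)]_0^3.
Choose V so that boundary terms are either known or forced to vanish.
u is Dirichlet: u(0) = u(3) = 0. Let V = H^1_0(0, 3); then v(0) = v(3) = 0, and [u' v]_0^3 = 0.
Weak formulation: find u (satisfying any essential BC) such that ∫_0^3 u'(x) v'(x) dx = ∫_0^3 f v dx for all v ∈ V.
Substituting f(x) = x*(2 - 3*x), the right-hand side is ∫_0^3 (x*(2 - 3*x)) v dx.


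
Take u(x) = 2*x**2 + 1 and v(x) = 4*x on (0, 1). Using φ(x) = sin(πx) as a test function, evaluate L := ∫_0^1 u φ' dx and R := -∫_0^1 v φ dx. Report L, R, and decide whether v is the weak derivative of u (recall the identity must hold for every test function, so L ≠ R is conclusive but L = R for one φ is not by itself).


LHS = -4/π, RHS = -4/π. Yes, v = u' weakly.

u(x) = 2*x**2 + 1, classical derivative u'(x) = 4*x.
φ(x) = sin(πx), so φ'(x) = π*cos(π*x).
Note φ(0) = φ(1) = 0, so the boundary term u·φ vanishes.
LHS = ∫_0^1 u(x) φ'(x) dx = ∫_0^1 (2*π*x^2*cos(π*x) + π*cos(π*x)) dx. Term by term:
  ∫_0^1 π*cos(π*x) dx = 0;  ∫_0^1 2*π*x^2*cos(π*x) dx = -4/π.
Sum: 0 − 4/π = -4/π.
So LHS = -4/π.
∫_0^1 v(x) φ(x) dx = ∫_0^1 (4*x*sin(π*x)) dx. Term by term:
  ∫_0^1 4*x*sin(π*x) dx = 4/π.
So RHS = -∫_0^1 v(x) φ(x) dx = -4/π.
LHS = RHS, so the identity holds for this test φ.
Moreover u is smooth here and v(x) = u'(x) = 4*x pointwise, so the identity holds for every test function. Hence v is the weak derivative of u.


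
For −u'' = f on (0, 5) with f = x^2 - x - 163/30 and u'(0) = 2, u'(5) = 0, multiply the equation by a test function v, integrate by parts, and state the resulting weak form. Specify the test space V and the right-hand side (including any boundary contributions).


V = H^1(0, 5) (v unrestricted at boundary; u is determined up to an additive constant); weak form: ∫_0^5 u'v' dx = ∫_0^5 (x^2 - x - 163/30) v dx − 2·v(0) for all v ∈ V.

Multiply both sides by a test function v and integrate from 0 to 5:
  ∫_0^5 −u''(x) v(x) dx = ∫_0^5 f(x) v(x) dx.
Integrate the LHS by parts once:
  ∫_0^5 −u'' v dx = −[u'(x) v(x)]_0^5 + ∫_0^5 u'(x) v'(x) dx.
Thus ∫_0^5 u'(x) v'(x) dx = ∫_0^5 f(x) v(x) dx + [u'(x) v(x)]_0^5.
Choose V so that boundary terms are either known or forced to vanish.
u has inhomogeneous Neumann u'(0) = 2, u'(5) = 0. [u' v]_0^5 = (0)·v(5) − (2)·v(0) = − 2·v(0). Take V = H^1(0, 5); boundary term becomes part of RHS.
Weak formulation: find u (satisfying any essential BC) such that ∫_0^5 u'(x) v'(x) dx = ∫_0^5 f v dx − 2·v(0) for all v ∈ V (Neumann data are natural BCs: they enter the RHS as boundary terms).
Substituting f(x) = x^2 - x - 163/30, the right-hand side is ∫_0^5 (x^2 - x - 163/30) v dx − 2·v(0).
Compatibility check (pure Neumann): taking v ≡ 1 ∈ V gives 0 = ∫_0^5 f dx + (0) − (2), i.e. ∫_0^5 f dx must equal u'(0) − u'(5) = 2. Indeed ∫_0^5 (x^2 - x - 163/30) dx = 2, so the data are compatible. The solution is then unique only up to an additive constant (fix it e.g. by requiring ∫_0^5 u dx = 0).


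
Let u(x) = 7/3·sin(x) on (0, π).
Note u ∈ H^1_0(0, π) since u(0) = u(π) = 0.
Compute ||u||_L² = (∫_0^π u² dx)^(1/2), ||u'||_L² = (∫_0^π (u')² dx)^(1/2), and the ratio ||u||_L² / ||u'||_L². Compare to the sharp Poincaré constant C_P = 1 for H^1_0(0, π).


||u||_L² / ||u'||_L² = 1 = C_P.

u(x) = 7/3·sin(x), so u'(x) = 7*cos(x)/3.
Writing u(x) = A·sin(kπx/L) with A = 7/3 and k = 1, use ∫_0^L sin²(kπx/L) dx = L/2 and ∫_0^L cos²(kπx/L) dx = L/2.
u² = 49/9·sin²(x) and (u')² = 49/9·cos²(x), and each of sin², cos² integrates to L/2 = π/2 over (0, π).
∫_0^π u² dx = 49*π/18, so ||u||_L² = 7*sqrt(2)*sqrt(π)/6.
∫_0^π (u')² dx = 49*π/18, so ||u'||_L² = 7*sqrt(2)*sqrt(π)/6.
Ratio ||u||_L² / ||u'||_L² = 1.
Sharp Poincaré constant on H^1_0(0, π) is C_P = L/π = 1, achieved by sin(x).
This is the k = 1 eigenfunction (up to amplitude), so the ratio equals the sharp Poincaré constant exactly.


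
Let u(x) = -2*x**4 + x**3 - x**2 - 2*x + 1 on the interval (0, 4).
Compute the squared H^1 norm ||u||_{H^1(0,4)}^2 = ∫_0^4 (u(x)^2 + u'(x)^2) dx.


||u||_{H^1}^2 = 70912508/315

The H^1 norm (squared) on an interval (0, L) is
  ||u||_{H^1}^2 = ∫_0^L u(x)^2 dx + ∫_0^L u'(x)^2 dx.
Compute u'(x) = -8*x**3 + 3*x**2 - 2*x - 2.
Then u(x)^2 = 4*x**8 - 4*x**7 + 5*x**6 + 6*x**5 - 7*x**4 + 6*x**3 + 2*x**2 - 4*x + 1 and u'(x)^2 = 64*x**6 - 48*x**5 + 41*x**4 + 20*x**3 - 8*x**2 + 8*x + 4.
Integrate each monomial from 0 to 4 using ∫_0^4 c·x^n dx = c·4^(n+1)/(n+1):
  ∫_0^4 u(x)^2 dx = ∫_0^4 (4*x^8 - 4*x^7 + 5*x^6 + 6*x^5 - 7*x^4 + 6*x^3 + 2*x^2 - 4*x + 1) dx. Term by term:
    ∫_0^4 4*x^8 dx = 1048576/9;  ∫_0^4 -4*x^7 dx = -32768;  ∫_0^4 5*x^6 dx = 81920/7;
    ∫_0^4 6*x^5 dx = 4096;  ∫_0^4 -7*x^4 dx = -7168/5;  ∫_0^4 6*x^3 dx = 384;
    ∫_0^4 2*x^2 dx = 128/3;  ∫_0^4 -4*x dx = -32;  ∫_0^4 1 dx = 4.
  Sum: 1048576/9 − 32768 + 81920/7 + 4096 − 7168/5 + 384 + 128/3 − 32 + 4 = 31028876/315.
  ∫_0^4 u'(x)^2 dx = ∫_0^4 (64*x^6 - 48*x^5 + 41*x^4 + 20*x^3 - 8*x^2 + 8*x + 4) dx. Term by term:
    ∫_0^4 64*x^6 dx = 1048576/7;  ∫_0^4 -48*x^5 dx = -32768;  ∫_0^4 41*x^4 dx = 41984/5;
    ∫_0^4 20*x^3 dx = 1280;  ∫_0^4 -8*x^2 dx = -512/3;  ∫_0^4 8*x dx = 64;
    ∫_0^4 4 dx = 16.
  Sum: 1048576/7 − 32768 + 41984/5 + 1280 − 512/3 + 64 + 16 = 13294544/105.
Adding: ||u||_{H^1}^2 = 31028876/315 + 13294544/105 = 70912508/315.


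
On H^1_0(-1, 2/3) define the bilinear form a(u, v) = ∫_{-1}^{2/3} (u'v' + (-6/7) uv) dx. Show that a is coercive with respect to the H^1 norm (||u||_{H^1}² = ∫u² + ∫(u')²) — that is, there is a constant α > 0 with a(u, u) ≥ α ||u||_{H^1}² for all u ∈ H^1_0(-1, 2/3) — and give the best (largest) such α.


α = 3*(-50 + 21*π^2)/(7*(25 + 9*π^2))

Coercivity of a(·,·) on H^1_0(-1, 2/3) means a(u, u) ≥ α ||u||_{H^1}² for every u ∈ H^1_0.
The interval has length L = 5/3, and Poincaré/coercivity depend only on L. Here a(u, u) = ∫(u')² + (-6/7)·∫u².
Here c = -6/7 < 0 with |c| < (π/L)² = 9*π^2/25, so coercivity still holds. The condition a(u,u) ≥ α||u||_{H^1}² reads (1−α)∫(u')² ≥ (α−c)∫u². Any admissible α is ≤ 1 (rapidly oscillating u have ∫u²/∫(u')² → 0), and α = 1 would force 0 ≥ (1−c)∫u², impossible since c < 1; so 1−α > 0. By the sharp Poincaré inequality on H^1_0 of an interval of length L, ∫(u')² ≥ (π/L)²∫u² with equality for the first sine mode sin(π(x−x₀)/L) (x₀ the left endpoint), so the inequality holds for all u iff (1−α)(π/L)² ≥ α − c, i.e. α ≤ ((π/L)² + c)/((π/L)² + 1) = (1 + c(L/π)²)/(1 + (L/π)²). (Direct route, valid since c ≤ 0: Poincaré gives c∫u² ≥ c(L/π)²∫(u')², so a(u,u) ≥ (1 + c(L/π)²)∫(u')², while ||u||_{H^1}² ≤ (1 + (L/π)²)∫(u')²; dividing yields the same α.) With (π/L)² = 9*π^2/25 and c = -6/7, the largest admissible constant is α = ((π/L)² + c)/((π/L)² + 1).
Simplifying, α = 3*(-50 + 21*π^2)/(7*(25 + 9*π^2)).


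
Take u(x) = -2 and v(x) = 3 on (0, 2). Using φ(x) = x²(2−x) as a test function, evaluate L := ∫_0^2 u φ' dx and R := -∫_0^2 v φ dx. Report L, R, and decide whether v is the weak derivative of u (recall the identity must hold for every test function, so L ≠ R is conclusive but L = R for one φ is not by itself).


LHS = 0, RHS = -4. No, v is not the weak derivative of u.

u(x) = -2, classical derivative u'(x) = 0.
φ(x) = x²(2−x), so φ'(x) = x*(4 - 3*x).
Note φ(0) = φ(2) = 0, so the boundary term u·φ vanishes.
LHS = ∫_0^2 u(x) φ'(x) dx = ∫_0^2 (6*x^2 - 8*x) dx. Term by term:
  ∫_0^2 6*x^2 dx = 16;  ∫_0^2 -8*x dx = -16.
Sum: 16 − 16 = 0.
So LHS = 0.
∫_0^2 v(x) φ(x) dx = ∫_0^2 (-3*x^3 + 6*x^2) dx. Term by term:
  ∫_0^2 -3*x^3 dx = -12;  ∫_0^2 6*x^2 dx = 16.
Sum: -12 + 16 = 4.
So RHS = -∫_0^2 v(x) φ(x) dx = -4.
LHS − RHS = 4 ≠ 0, so the identity fails.
(For a valid weak derivative the identity must hold for EVERY test function, in particular this one. The failure shows v is NOT the weak derivative of u.)
Correct weak derivative would be u'(x) = 0.


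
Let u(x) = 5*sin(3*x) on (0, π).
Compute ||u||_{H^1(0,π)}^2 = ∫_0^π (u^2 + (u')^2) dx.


||u||_{H^1(0,π)}^2 = 125*π

u'(x) = 15*cos(3*x).
Expand u² and (u')² and integrate term by term on (0, π), using: for integers n ≥ 1, ∫_0^π sin²(nx) dx = ∫_0^π cos²(nx) dx = π/2; for n ≠ n', ∫_0^π sin(nx)sin(n'x) dx = ∫_0^π cos(nx)cos(n'x) dx = 0; and by product-to-sum, ∫_0^π sin(nx)cos(n'x) dx = ½∫_0^π [sin((n+n')x) + sin((n−n')x)] dx, which is 0 when n+n' is even and 2n/(n²−n'²) when n+n' is odd (it need not vanish on (0, π)).
  u² squared terms: (5)²·∫sin(3x)² dx = 25·π/2 = 25*π/2.
  So ∫_0^π u² dx = 25*π/2.
  (u')² squared terms: (15)²·∫cos(3x)² dx = 225·π/2 = 225*π/2.
  So ∫_0^π (u')² dx = 225*π/2.
||u||_{H^1}^2 = (25*π/2) + (225*π/2) = 125*π.


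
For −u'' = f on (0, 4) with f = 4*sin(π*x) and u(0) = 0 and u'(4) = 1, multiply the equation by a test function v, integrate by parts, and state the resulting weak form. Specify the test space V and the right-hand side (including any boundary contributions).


V = {v ∈ H^1(0, 4) : v(0) = 0} (test functions vanish at x = 0 where u is specified); weak form: ∫_0^4 u'v' dx = ∫_0^4 (4*sin(π*x)) v dx + v(4) for all v ∈ V.

Multiply both sides by a test function v and integrate from 0 to 4:
  ∫_0^4 −u''(x) v(x) dx = ∫_0^4 f(x) v(x) dx.
Integrate the LHS by parts once:
  ∫_0^4 −u'' v dx = −[u'(x) v(x)]_0^4 + ∫_0^4 u'(x) v'(x) dx.
Thus ∫_0^4 u'(x) v'(x) dx = ∫_0^4 f(x) v(x) dx + [u'(x) v(x)]_0^4.
Choose V so that boundary terms are either known or forced to vanish.
Mixed BC: u(0) = 0 (Dirichlet) and u'(4) = 1 (Neumann). Define V = {v ∈ H^1(0, 4) : v(0) = 0}. Then [u' v]_0^4 = u'(4)·v(4) − u'(0)·0 = v(4).
Weak formulation: find u (satisfying any essential BC) such that ∫_0^4 u'(x) v'(x) dx = ∫_0^4 f v dx + v(4) for all v ∈ V (Dirichlet at 0 absorbed into V; Neumann datum at x = 4 contributes the boundary term).
Substituting f(x) = 4*sin(π*x), the right-hand side is ∫_0^4 (4*sin(π*x)) v dx + v(4).


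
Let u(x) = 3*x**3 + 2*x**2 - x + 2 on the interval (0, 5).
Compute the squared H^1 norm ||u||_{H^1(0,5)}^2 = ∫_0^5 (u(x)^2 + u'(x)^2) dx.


||u||_{H^1}^2 = 4068500/21

The H^1 norm (squared) on an interval (0, L) is
  ||u||_{H^1}^2 = ∫_0^L u(x)^2 dx + ∫_0^L u'(x)^2 dx.
Compute u'(x) = 9*x**2 + 4*x - 1.
Then u(x)^2 = 9*x**6 + 12*x**5 - 2*x**4 + 8*x**3 + 9*x**2 - 4*x + 4 and u'(x)^2 = 81*x**4 + 72*x**3 - 2*x**2 - 8*x + 1.
Integrate each monomial from 0 to 5 using ∫_0^5 c·x^n dx = c·5^(n+1)/(n+1):
  ∫_0^5 u(x)^2 dx = ∫_0^5 (9*x^6 + 12*x^5 - 2*x^4 + 8*x^3 + 9*x^2 - 4*x + 4) dx. Term by term:
    ∫_0^5 9*x^6 dx = 703125/7;  ∫_0^5 12*x^5 dx = 31250;  ∫_0^5 -2*x^4 dx = -1250;
    ∫_0^5 8*x^3 dx = 1250;  ∫_0^5 9*x^2 dx = 375;  ∫_0^5 -4*x dx = -50;
    ∫_0^5 4 dx = 20.
  Sum: 703125/7 + 31250 − 1250 + 1250 + 375 − 50 + 20 = 924290/7.
  ∫_0^5 u'(x)^2 dx = ∫_0^5 (81*x^4 + 72*x^3 - 2*x^2 - 8*x + 1) dx. Term by term:
    ∫_0^5 81*x^4 dx = 50625;  ∫_0^5 72*x^3 dx = 11250;  ∫_0^5 -2*x^2 dx = -250/3;
    ∫_0^5 -8*x dx = -100;  ∫_0^5 1 dx = 5.
  Sum: 50625 + 11250 − 250/3 − 100 + 5 = 185090/3.
Adding: ||u||_{H^1}^2 = 924290/7 + 185090/3 = 4068500/21.
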